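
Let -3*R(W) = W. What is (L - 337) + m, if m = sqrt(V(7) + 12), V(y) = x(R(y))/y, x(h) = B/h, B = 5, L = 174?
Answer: -163 + sqrt(573)/7 ≈ -159.58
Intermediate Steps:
R(W) = -W/3
x(h) = 5/h
V(y) = -15/y**2 (V(y) = (5/((-y/3)))/y = (5*(-3/y))/y = (-15/y)/y = -15/y**2)
m = sqrt(573)/7 (m = sqrt(-15/7**2 + 12) = sqrt(-15*1/49 + 12) = sqrt(-15/49 + 12) = sqrt(573/49) = sqrt(573)/7 ≈ 3.4196)
(L - 337) + m = (174 - 337) + sqrt(573)/7 = -163 + sqrt(573)/7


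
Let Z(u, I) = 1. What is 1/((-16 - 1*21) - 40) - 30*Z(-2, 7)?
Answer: -2311/77 ≈ -30.013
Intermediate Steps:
1/((-16 - 1*21) - 40) - 30*Z(-2, 7) = 1/((-16 - 1*21) - 40) - 30*1 = 1/((-16 - 21) - 40) - 30 = 1/(-37 - 40) - 30 = 1/(-77) - 30 = -1/77 - 30 = -2311/77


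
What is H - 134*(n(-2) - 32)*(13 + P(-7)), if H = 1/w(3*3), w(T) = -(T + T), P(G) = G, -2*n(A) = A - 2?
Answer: 434159/18 ≈ 24120.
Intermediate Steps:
n(A) = 1 - A/2 (n(A) = -(A - 2)/2 = -(-2 + A)/2 = 1 - A/2)
w(T) = -2*T
H = -1/18 (H = 1/(-6*3) = 1/(-2*9) = 1/(-18) = -1/18 ≈ -0.055556)
H - 134*(n(-2) - 32)*(13 + P(-7)) = -1/18 - 134*((1 - ½*(-2)) - 32)*(13 - 7) = -1/18 - 134*((1 + 1) - 32)*6 = -1/18 - 134*(2 - 32)*6 = -1/18 - (-4020)*6 = -1/18 - 134*(-180) = -1/18 + 24120 = 434159/18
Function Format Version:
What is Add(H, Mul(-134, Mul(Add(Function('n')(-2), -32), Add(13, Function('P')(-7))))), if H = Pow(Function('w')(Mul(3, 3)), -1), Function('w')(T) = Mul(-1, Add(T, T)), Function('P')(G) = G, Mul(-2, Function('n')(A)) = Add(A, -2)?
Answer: Rational(434159, 18) ≈ 24120.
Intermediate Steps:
Function('n')(A) = Add(1, Mul(Rational(-1, 2), A)) (Function('n')(A) = Mul(Rational(-1, 2), Add(A, -2)) = Mul(Rational(-1, 2), Add(-2, A)) = Add(1, Mul(Rational(-1, 2), A)))
Function('w')(T) = Mul(-2, T) (Function('w')(T) = Mul(-1, Mul(2, T)) = Mul(-2, T))
H = Rational(-1, 18) (H = Pow(Mul(-2, Mul(3, 3)), -1) = Pow(Mul(-2, 9), -1) = Pow(-18, -1) = Rational(-1, 18) ≈ -0.055556)
Add(H, Mul(-134, Mul(Add(Function('n')(-2), -32), Add(13, Function('P')(-7))))) = Add(Rational(-1, 18), Mul(-134, Mul(Add(Add(1, Mul(Rational(-1, 2), -2)), -32), Add(13, -7)))) = Add(Rational(-1, 18), Mul(-134, Mul(Add(Add(1, 1), -32), 6))) = Add(Rational(-1, 18), Mul(-134, Mul(Add(2, -32), 6))) = Add(Rational(-1, 18), Mul(-134, Mul(-30, 6))) = Add(Rational(-1, 18), Mul(-134, -180)) = Add(Rational(-1, 18), 24120) = Rational(434159, 18)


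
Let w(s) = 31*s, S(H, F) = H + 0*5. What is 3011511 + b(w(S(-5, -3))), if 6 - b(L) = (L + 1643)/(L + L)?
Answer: 15057609/5 ≈ 3.0115e+6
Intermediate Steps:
S(H, F) = H (S(H, F) = H + 0 = H)
b(L) = 6 - (1643 + L)/(2*L) (b(L) = 6 - (L + 1643)/(L + L) = 6 - (1643 + L)/(2*L))
3011511 + b(w(S(-5, -3))) = 3011511 + (-1643 + 11*(31*(-5)))/(2*((31*(-5)))) = 3011511 + (1/2)*(-1643 + 11*(-155))/(-155) = 3011511 + (1/2)*(-1/155)*(-1643 - 1705) = 3011511 + (1/2)*(-1/155)*(-3348) = 3011511 + 54/5 = 15057609/5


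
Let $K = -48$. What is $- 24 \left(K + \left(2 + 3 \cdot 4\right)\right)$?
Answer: $816$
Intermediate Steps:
$- 24 \left(K + \left(2 + 3 \cdot 4\right)\right) = - 24 \left(-48 + \left(2 + 3 \cdot 4\right)\right) = - 24 \left(-48 + \left(2 + 12\right)\right) = - 24 \left(-48 + 14\right) = \left(-24\right) \left(-34\right) = 816$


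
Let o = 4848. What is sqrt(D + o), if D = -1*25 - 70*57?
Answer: 7*sqrt(17) ≈ 28.862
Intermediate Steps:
D = -4015 (D = -25 - 3990 = -4015)
sqrt(D + o) = sqrt(-4015 + 4848) = sqrt(833) = 7*sqrt(17)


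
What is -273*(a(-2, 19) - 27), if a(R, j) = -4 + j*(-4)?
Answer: 29211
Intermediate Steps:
a(R, j) = -4 - 4*j
-273*(a(-2, 19) - 27) = -273*((-4 - 4*19) - 27) = -273*((-4 - 76) - 27) = -273*(-80 - 27) = -273*(-107) = 29211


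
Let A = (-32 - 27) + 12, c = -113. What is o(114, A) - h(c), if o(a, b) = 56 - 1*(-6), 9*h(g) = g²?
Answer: -12211/9 ≈ -1356.8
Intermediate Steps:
h(g) = g²/9
A = -47 (A = -59 + 12 = -47)
o(a, b) = 62 (o(a, b) = 56 + 6 = 62)
o(114, A) - h(c) = 62 - (-113)²/9 = 62 - 12769/9 = -12211/9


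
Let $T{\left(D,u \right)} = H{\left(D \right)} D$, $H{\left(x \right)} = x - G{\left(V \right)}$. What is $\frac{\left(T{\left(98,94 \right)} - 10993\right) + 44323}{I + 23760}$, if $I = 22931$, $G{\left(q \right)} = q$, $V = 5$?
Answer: $\frac{42444}{46691} \approx 0.90904$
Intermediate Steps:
$H{\left(x \right)} = -5 + x$ ($H{\left(x \right)} = x - 5 = -5 + x$)
$T{\left(D,u \right)} = D \left(-5 + D\right)$ ($T{\left(D,u \right)} = \left(-5 + D\right) D = D \left(-5 + D\right)$)
$\frac{\left(T{\left(98,94 \right)} - 10993\right) + 44323}{I + 23760} = \frac{\left(98 \left(-5 + 98\right) - 10993\right) + 44323}{22931 + 23760} = \frac{\left(98 \cdot 93 - 10993\right) + 44323}{46691} = \left(\left(9114 - 10993\right) + 44323\right) \frac{1}{46691} = \left(-1879 + 44323\right) \frac{1}{46691} = 42444 \cdot \frac{1}{46691} = \frac{42444}{46691}$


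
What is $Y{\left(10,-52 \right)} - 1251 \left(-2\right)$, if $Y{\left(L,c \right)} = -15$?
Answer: $2487$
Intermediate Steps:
$Y{\left(10,-52 \right)} - 1251 \left(-2\right) = -15 - 1251 \left(-2\right) = -15 - -2502 = -15 + 2502 = 2487$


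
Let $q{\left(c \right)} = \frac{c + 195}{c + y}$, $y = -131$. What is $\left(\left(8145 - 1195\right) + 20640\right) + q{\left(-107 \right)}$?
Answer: $\frac{3283166}{119} \approx 27590.0$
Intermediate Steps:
$q{\left(c \right)} = \frac{195 + c}{-131 + c}$ ($q{\left(c \right)} = \frac{c + 195}{c - 131} = \frac{195 + c}{-131 + c}$)
$\left(\left(8145 - 1195\right) + 20640\right) + q{\left(-107 \right)} = \left(\left(8145 - 1195\right) + 20640\right) + \frac{195 - 107}{-131 - 107} = \left(6950 + 20640\right) + \frac{1}{-238} \cdot 88 = 27590 - \frac{44}{119} = \frac{3283166}{119}$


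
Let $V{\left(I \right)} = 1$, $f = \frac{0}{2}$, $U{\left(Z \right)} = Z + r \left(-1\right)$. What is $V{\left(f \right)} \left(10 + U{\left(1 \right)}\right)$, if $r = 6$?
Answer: $5$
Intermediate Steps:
$U{\left(Z \right)} = -6 + Z$ ($U{\left(Z \right)} = Z + 6 \left(-1\right) = Z - 6 = -6 + Z$)
$f = 0$ ($f = 0 \cdot \frac{1}{2} = 0$)
$V{\left(f \right)} \left(10 + U{\left(1 \right)}\right) = 1 \left(10 + \left(-6 + 1\right)\right) = 1 \left(10 - 5\right) = 1 \cdot 5 = 5$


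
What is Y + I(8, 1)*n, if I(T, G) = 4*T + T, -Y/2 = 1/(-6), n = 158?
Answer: 18961/3 ≈ 6320.3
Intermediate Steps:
Y = ⅓ (Y = -2/(-6) = -2*(-⅙) = ⅓ ≈ 0.33333)
I(T, G) = 5*T
Y + I(8, 1)*n = ⅓ + (5*8)*158 = ⅓ + 40*158 = ⅓ + 6320 = 18961/3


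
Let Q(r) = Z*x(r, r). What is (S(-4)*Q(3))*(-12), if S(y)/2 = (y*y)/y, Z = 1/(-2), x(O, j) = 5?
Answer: -240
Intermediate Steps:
Z = -1/2 ≈ -0.50000
Q(r) = -5/2 (Q(r) = -1/2*5 = -5/2)
S(y) = 2*y (S(y) = 2*((y*y)/y) = 2*(y**2/y) = 2*y)
(S(-4)*Q(3))*(-12) = ((2*(-4))*(-5/2))*(-12) = -8*(-5/2)*(-12) = 20*(-12) = -240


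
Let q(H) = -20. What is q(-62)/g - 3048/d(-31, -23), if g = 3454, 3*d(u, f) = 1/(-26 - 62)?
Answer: 1389668534/1727 ≈ 8.0467e+5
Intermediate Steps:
d(u, f) = -1/264 (d(u, f) = 1/(3*(-26 - 62)) = (1/3)/(-88) = (1/3)*(-1/88) = -1/264)
q(-62)/g - 3048/d(-31, -23) = -20/3454 - 3048/(-1/264) = -20*1/3454 - 3048*(-264) = -10/1727 + 804672 = 1389668534/1727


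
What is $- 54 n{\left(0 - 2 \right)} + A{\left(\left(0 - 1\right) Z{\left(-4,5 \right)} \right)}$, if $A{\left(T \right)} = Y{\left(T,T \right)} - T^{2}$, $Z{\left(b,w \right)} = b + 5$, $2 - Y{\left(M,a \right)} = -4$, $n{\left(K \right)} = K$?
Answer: $113$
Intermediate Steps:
$Y{\left(M,a \right)} = 6$ ($Y{\left(M,a \right)} = 2 - -4 = 2 + 4 = 6$)
$Z{\left(b,w \right)} = 5 + b$
$A{\left(T \right)} = 6 - T^{2}$
$- 54 n{\left(0 - 2 \right)} + A{\left(\left(0 - 1\right) Z{\left(-4,5 \right)} \right)} = - 54 \left(0 - 2\right) + \left(6 - \left(\left(0 - 1\right) \left(5 - 4\right)\right)^{2}\right) = - 54 \left(0 - 2\right) + \left(6 - \left(\left(-1\right) 1\right)^{2}\right) = \left(-54\right) \left(-2\right) + \left(6 - \left(-1\right)^{2}\right) = 108 + \left(6 - 1\right) = 108 + 5 = 113$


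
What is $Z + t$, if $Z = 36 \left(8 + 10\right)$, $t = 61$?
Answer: $709$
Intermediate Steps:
$Z = 648$ ($Z = 36 \cdot 18 = 648$)
$Z + t = 648 + 61 = 709$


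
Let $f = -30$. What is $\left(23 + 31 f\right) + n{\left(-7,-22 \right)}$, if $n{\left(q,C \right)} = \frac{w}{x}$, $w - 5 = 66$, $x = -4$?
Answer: $- \frac{3699}{4} \approx -924.75$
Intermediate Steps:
$w = 71$ ($w = 5 + 66 = 71$)
$n{\left(q,C \right)} = - \frac{71}{4}$ ($n{\left(q,C \right)} = \frac{71}{-4} = 71 \left(- \frac{1}{4}\right) = - \frac{71}{4}$)
$\left(23 + 31 f\right) + n{\left(-7,-22 \right)} = \left(23 + 31 \left(-30\right)\right) - \frac{71}{4} = \left(23 - 930\right) - \frac{71}{4} = -907 - \frac{71}{4} = - \frac{3699}{4}$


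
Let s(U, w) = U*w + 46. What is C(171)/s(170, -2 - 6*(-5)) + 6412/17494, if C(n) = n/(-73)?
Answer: 124810099/340975554 ≈ 0.36604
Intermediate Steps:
C(n) = -n/73 (C(n) = n*(-1/73) = -n/73)
s(U, w) = 46 + U*w
C(171)/s(170, -2 - 6*(-5)) + 6412/17494 = (-1/73*171)/(46 + 170*(-2 - 6*(-5))) + 6412/17494 = -171/(73*(46 + 170*(-2 + 30))) + 6412*(1/17494) = -171/(73*(46 + 170*28)) + 3206/8747 = -171/(73*(46 + 4760)) + 3206/8747 = -171/73/4806 + 3206/8747 = -171/73*1/4806 + 3206/8747 = -19/38982 + 3206/8747 = 124810099/340975554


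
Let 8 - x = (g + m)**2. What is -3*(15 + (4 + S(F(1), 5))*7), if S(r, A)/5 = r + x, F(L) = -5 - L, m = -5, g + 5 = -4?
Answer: 20241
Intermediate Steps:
g = -9 (g = -5 - 4 = -9)
x = -188 (x = 8 - (-9 - 5)**2 = 8 - 1*(-14)**2 = 8 - 1*196 = 8 - 196 = -188)
S(r, A) = -940 + 5*r (S(r, A) = 5*(r - 188) = 5*(-188 + r) = -940 + 5*r)
-3*(15 + (4 + S(F(1), 5))*7) = -3*(15 + (4 + (-940 + 5*(-5 - 1*1)))*7) = -3*(15 + (4 + (-940 + 5*(-5 - 1)))*7) = -3*(15 + (4 + (-940 + 5*(-6)))*7) = -3*(15 + (4 + (-940 - 30))*7) = -3*(15 + (4 - 970)*7) = -3*(15 - 966*7) = -3*(15 - 6762) = -3*(-6747) = 20241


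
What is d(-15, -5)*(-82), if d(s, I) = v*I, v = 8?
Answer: 3280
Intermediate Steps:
d(s, I) = 8*I
d(-15, -5)*(-82) = (8*(-5))*(-82) = -40*(-82) = 3280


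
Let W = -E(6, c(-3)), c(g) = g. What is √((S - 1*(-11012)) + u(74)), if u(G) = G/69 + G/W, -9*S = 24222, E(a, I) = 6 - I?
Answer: √39580654/69 ≈ 91.178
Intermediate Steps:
S = -8074/3 (S = -⅑*24222 = -8074/3 ≈ -2691.3)
W = -9 (W = -(6 - 1*(-3)) = -(6 + 3) = -1*9 = -9)
u(G) = -20*G/207 (u(G) = G/69 + G/(-9) = G*(1/69) + G*(-⅑) = G/69 - G/9 = -20*G/207)
√((S - 1*(-11012)) + u(74)) = √((-8074/3 - 1*(-11012)) - 20/207*74) = √((-8074/3 + 11012) - 1480/207) = √(24962/3 - 1480/207) = √(1720898/207) = √39580654/69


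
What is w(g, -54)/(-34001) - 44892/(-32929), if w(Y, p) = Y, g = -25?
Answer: 1527196117/1119618929 ≈ 1.3640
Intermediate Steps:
w(g, -54)/(-34001) - 44892/(-32929) = -25/(-34001) - 44892/(-32929) = -25*(-1/34001) - 44892*(-1/32929) = 25/34001 + 44892/32929 = 1527196117/1119618929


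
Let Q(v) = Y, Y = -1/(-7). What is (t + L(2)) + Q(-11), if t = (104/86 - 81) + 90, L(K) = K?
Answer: 3718/301 ≈ 12.352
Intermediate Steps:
Y = 1/7 (Y = -1*(-1/7) = 1/7 ≈ 0.14286)
t = 439/43 (t = (104*(1/86) - 81) + 90 = (52/43 - 81) + 90 = -3431/43 + 90 = 439/43 ≈ 10.209)
Q(v) = 1/7
(t + L(2)) + Q(-11) = (439/43 + 2) + 1/7 = 525/43 + 1/7 = 3718/301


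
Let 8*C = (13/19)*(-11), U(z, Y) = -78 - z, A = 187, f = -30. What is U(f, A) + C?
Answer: -7439/152 ≈ -48.941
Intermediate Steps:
C = -143/152 (C = ((13/19)*(-11))/8 = (⅛)*(-143/19) = -143/152 ≈ -0.94079)
U(f, A) + C = (-78 - 1*(-30)) - 143/152 = (-78 + 30) - 143/152 = -48 - 143/152 = -7439/152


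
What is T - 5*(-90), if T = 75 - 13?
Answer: 512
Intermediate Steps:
T = 62
T - 5*(-90) = 62 - 5*(-90) = 62 + 450 = 512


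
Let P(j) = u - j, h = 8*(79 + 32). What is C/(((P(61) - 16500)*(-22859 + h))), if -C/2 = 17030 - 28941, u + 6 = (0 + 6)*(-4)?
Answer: 23822/364520861 ≈ 6.5351e-5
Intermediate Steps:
u = -30 (u = -6 + (0 + 6)*(-4) = -6 + 6*(-4) = -6 - 24 = -30)
h = 888 (h = 8*111 = 888)
P(j) = -30 - j
C = 23822 (C = -2*(17030 - 28941) = -2*(-11911) = 23822)
C/(((P(61) - 16500)*(-22859 + h))) = 23822/((((-30 - 1*61) - 16500)*(-22859 + 888))) = 23822/((((-30 - 61) - 16500)*(-21971))) = 23822/(((-91 - 16500)*(-21971))) = 23822/((-16591*(-21971))) = 23822/364520861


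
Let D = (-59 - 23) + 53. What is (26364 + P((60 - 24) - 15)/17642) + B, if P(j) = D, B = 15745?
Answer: 742886949/17642 ≈ 42109.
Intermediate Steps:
D = -29 (D = -82 + 53 = -29)
P(j) = -29
(26364 + P((60 - 24) - 15)/17642) + B = (26364 - 29/17642) + 15745 = 465113659/17642 + 15745 = 742886949/17642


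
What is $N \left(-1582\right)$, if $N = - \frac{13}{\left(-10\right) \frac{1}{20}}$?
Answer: $-41132$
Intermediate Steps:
$N = 26$ ($N = - \frac{13}{\left(-10\right) \frac{1}{20}} = - \frac{13}{- \frac{1}{2}} = \left(-13\right) \left(-2\right) = 26$)
$N \left(-1582\right) = 26 \left(-1582\right) = -41132$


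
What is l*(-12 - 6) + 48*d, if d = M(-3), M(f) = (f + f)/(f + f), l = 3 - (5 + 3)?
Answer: 138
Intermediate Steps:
l = -5 (l = 3 - 1*8 = 3 - 8 = -5)
M(f) = 1 (M(f) = (2*f)/((2*f)) = (2*f)*(1/(2*f)) = 1)
d = 1
l*(-12 - 6) + 48*d = -5*(-12 - 6) + 48*1 = -5*(-18) + 48 = 90 + 48 = 138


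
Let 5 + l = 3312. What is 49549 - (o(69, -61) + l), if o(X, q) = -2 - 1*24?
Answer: 46268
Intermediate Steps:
o(X, q) = -26 (o(X, q) = -2 - 24 = -26)
l = 3307 (l = -5 + 3312 = 3307)
49549 - (o(69, -61) + l) = 49549 - (-26 + 3307) = 49549 - 1*3281 = 49549 - 3281 = 46268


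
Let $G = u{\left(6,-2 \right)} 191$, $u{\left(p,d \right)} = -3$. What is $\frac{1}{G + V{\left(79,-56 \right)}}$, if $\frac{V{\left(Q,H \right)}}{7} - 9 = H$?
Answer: $- \frac{1}{902} \approx -0.0011086$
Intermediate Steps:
$V{\left(Q,H \right)} = 63 + 7 H$
$G = -573$ ($G = \left(-3\right) 191 = -573$)
$\frac{1}{G + V{\left(79,-56 \right)}} = \frac{1}{-573 + \left(63 + 7 \left(-56\right)\right)} = \frac{1}{-573 + \left(63 - 392\right)} = \frac{1}{-573 - 329} = \frac{1}{-902} = - \frac{1}{902}$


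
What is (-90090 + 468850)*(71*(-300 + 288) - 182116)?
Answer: -69300959680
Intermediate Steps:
(-90090 + 468850)*(71*(-300 + 288) - 182116) = 378760*(71*(-12) - 182116) = 378760*(-852 - 182116) = 378760*(-182968) = -69300959680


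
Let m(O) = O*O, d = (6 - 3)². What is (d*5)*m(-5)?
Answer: 1125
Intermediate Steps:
d = 9 (d = 3² = 9)
m(O) = O²
(d*5)*m(-5) = (9*5)*(-5)² = 45*25 = 1125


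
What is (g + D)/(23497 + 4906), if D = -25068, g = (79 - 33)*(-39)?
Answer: -26862/28403 ≈ -0.94575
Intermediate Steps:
g = -1794 (g = 46*(-39) = -1794)
(g + D)/(23497 + 4906) = (-1794 - 25068)/(23497 + 4906) = -26862/28403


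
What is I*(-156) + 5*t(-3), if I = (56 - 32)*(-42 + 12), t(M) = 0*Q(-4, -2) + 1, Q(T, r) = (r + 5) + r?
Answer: 112325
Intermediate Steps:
Q(T, r) = 5 + 2*r (Q(T, r) = (5 + r) + r = 5 + 2*r)
t(M) = 1 (t(M) = 0*(5 + 2*(-2)) + 1 = 0*(5 - 4) + 1 = 0*1 + 1 = 0 + 1 = 1)
I = -720 (I = 24*(-30) = -720)
I*(-156) + 5*t(-3) = -720*(-156) + 5*1 = 112320 + 5 = 112325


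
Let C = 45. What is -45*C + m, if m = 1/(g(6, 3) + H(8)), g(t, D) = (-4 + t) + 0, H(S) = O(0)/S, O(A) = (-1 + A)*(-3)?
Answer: -38467/19 ≈ -2024.6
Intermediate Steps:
O(A) = 3 - 3*A
H(S) = 3/S (H(S) = (3 - 3*0)/S = (3 + 0)/S = 3/S)
g(t, D) = -4 + t
m = 8/19 (m = 1/((-4 + 6) + 3/8) = 1/(2 + 3*(1/8)) = 1/(2 + 3/8) = 1/(19/8) = 8/19 ≈ 0.42105)
-45*C + m = -45*45 + 8/19 = -2025 + 8/19 = -38467/19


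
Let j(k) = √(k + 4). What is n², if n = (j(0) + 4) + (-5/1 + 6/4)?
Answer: 25/4 ≈ 6.2500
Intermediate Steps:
j(k) = √(4 + k)
n = 5/2 (n = (√(4 + 0) + 4) + (-5/1 + 6/4) = (√4 + 4) + (-5*1 + 6*(¼)) = (2 + 4) + (-5 + 3/2) = 6 - 7/2 = 5/2 ≈ 2.5000)
n² = (5/2)² = 25/4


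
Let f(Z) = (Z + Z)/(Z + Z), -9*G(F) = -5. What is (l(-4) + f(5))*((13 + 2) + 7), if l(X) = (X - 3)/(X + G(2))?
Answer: 2068/31 ≈ 66.710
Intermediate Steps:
G(F) = 5/9 (G(F) = -⅑*(-5) = 5/9)
l(X) = (-3 + X)/(5/9 + X) (l(X) = (X - 3)/(X + 5/9) = (-3 + X)/(5/9 + X))
f(Z) = 1 (f(Z) = (2*Z)/((2*Z)) = (2*Z)*(1/(2*Z)) = 1)
(l(-4) + f(5))*((13 + 2) + 7) = (9*(-3 - 4)/(5 + 9*(-4)) + 1)*((13 + 2) + 7) = (9*(-7)/(5 - 36) + 1)*(15 + 7) = (9*(-7)/(-31) + 1)*22 = (9*(-1/31)*(-7) + 1)*22 = (63/31 + 1)*22 = (94/31)*22 = 2068/31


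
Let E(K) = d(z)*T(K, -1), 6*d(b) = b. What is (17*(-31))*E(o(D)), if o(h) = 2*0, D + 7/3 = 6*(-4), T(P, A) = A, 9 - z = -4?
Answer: 6851/6 ≈ 1141.8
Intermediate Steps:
z = 13 (z = 9 - 1*(-4) = 9 + 4 = 13)
d(b) = b/6
D = -79/3 (D = -7/3 + 6*(-4) = -7/3 - 24 = -79/3 ≈ -26.333)
o(h) = 0
E(K) = -13/6 (E(K) = ((1/6)*13)*(-1) = (13/6)*(-1) = -13/6)
(17*(-31))*E(o(D)) = (17*(-31))*(-13/6) = -527*(-13/6) = 6851/6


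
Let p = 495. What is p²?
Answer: 245025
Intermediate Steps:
p² = 495² = 245025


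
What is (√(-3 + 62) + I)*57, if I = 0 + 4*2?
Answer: 456 + 57*√59 ≈ 893.83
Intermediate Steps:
I = 8 (I = 0 + 8 = 8)
(√(-3 + 62) + I)*57 = (√(-3 + 62) + 8)*57 = (√59 + 8)*57 = (8 + √59)*57 = 456 + 57*√59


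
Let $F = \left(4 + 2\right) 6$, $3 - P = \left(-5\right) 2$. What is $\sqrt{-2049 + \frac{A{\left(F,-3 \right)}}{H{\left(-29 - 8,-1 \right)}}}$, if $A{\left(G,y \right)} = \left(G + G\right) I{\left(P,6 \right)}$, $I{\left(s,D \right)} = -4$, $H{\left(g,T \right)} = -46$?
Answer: $\frac{i \sqrt{1080609}}{23} \approx 45.197 i$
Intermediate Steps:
$P = 13$ ($P = 3 - \left(-5\right) 2 = 3 - -10 = 3 + 10 = 13$)
$F = 36$ ($F = 6 \cdot 6 = 36$)
$A{\left(G,y \right)} = - 8 G$ ($A{\left(G,y \right)} = \left(G + G\right) \left(-4\right) = 2 G \left(-4\right) = - 8 G$)
$\sqrt{-2049 + \frac{A{\left(F,-3 \right)}}{H{\left(-29 - 8,-1 \right)}}} = \sqrt{-2049 + \frac{\left(-8\right) 36}{-46}} = \sqrt{-2049 - - \frac{144}{23}} = \sqrt{-2049 + \frac{144}{23}} = \sqrt{- \frac{46983}{23}} = \frac{i \sqrt{1080609}}{23}$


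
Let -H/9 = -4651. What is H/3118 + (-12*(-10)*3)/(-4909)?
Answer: 204363351/15306262 ≈ 13.352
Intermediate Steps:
H = 41859 (H = -9*(-4651) = 41859)
H/3118 + (-12*(-10)*3)/(-4909) = 41859/3118 + (-12*(-10)*3)/(-4909) = 41859*(1/3118) + (120*3)*(-1/4909) = 41859/3118 + 360*(-1/4909) = 41859/3118 - 360/4909 = 204363351/15306262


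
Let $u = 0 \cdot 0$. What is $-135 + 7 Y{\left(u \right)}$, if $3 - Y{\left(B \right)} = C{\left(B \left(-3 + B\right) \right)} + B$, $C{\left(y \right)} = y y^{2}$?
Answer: $-114$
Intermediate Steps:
$C{\left(y \right)} = y^{3}$
$u = 0$
$Y{\left(B \right)} = 3 - B - B^{3} \left(-3 + B\right)^{3}$ ($Y{\left(B \right)} = 3 - \left(\left(B \left(-3 + B\right)\right)^{3} + B\right) = 3 - \left(B^{3} \left(-3 + B\right)^{3} + B\right) = 3 - \left(B + B^{3} \left(-3 + B\right)^{3}\right) = 3 - B - B^{3} \left(-3 + B\right)^{3}$)
$-135 + 7 Y{\left(u \right)} = -135 + 7 \left(3 - 0 - 0^{3} \left(-3 + 0\right)^{3}\right) = -135 + 7 \left(3 + 0 - 0 \left(-3\right)^{3}\right) = -135 + 7 \left(3 + 0 - 0 \left(-27\right)\right) = -135 + 7 \left(3 + 0 + 0\right) = -135 + 7 \cdot 3 = -135 + 21 = -114$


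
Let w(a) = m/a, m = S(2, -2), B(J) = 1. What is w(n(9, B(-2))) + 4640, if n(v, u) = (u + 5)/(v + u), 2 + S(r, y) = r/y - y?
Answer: 13915/3 ≈ 4638.3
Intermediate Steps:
S(r, y) = -2 - y + r/y (S(r, y) = -2 + (r/y - y) = -2 + (-y + r/y) = -2 - y + r/y)
m = -1 (m = -2 - 1*(-2) + 2/(-2) = -2 + 2 + 2*(-½) = -2 + 2 - 1 = -1)
n(v, u) = (5 + u)/(u + v)
w(a) = -1/a
w(n(9, B(-2))) + 4640 = -1/((5 + 1)/(1 + 9)) + 4640 = -1/(6/10) + 4640 = -1/((⅒)*6) + 4640 = -1/⅗ + 4640 = -1*5/3 + 4640 = -5/3 + 4640 = 13915/3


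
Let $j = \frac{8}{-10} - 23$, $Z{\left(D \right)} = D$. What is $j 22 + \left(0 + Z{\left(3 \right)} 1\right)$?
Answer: $- \frac{2603}{5} \approx -520.6$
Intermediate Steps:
$j = - \frac{119}{5}$ ($j = 8 \left(- \frac{1}{10}\right) - 23 = - \frac{4}{5} - 23 = - \frac{119}{5} \approx -23.8$)
$j 22 + \left(0 + Z{\left(3 \right)} 1\right) = \left(- \frac{119}{5}\right) 22 + \left(0 + 3 \cdot 1\right) = - \frac{2618}{5} + \left(0 + 3\right) = - \frac{2618}{5} + 3 = - \frac{2603}{5}$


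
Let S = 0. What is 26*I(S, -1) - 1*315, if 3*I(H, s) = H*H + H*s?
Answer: -315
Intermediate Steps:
I(H, s) = H²/3 + H*s/3 (I(H, s) = (H*H + H*s)/3 = (H² + H*s)/3 = H²/3 + H*s/3)
26*I(S, -1) - 1*315 = 26*((⅓)*0*(0 - 1)) - 1*315 = 26*((⅓)*0*(-1)) - 315 = 26*0 - 315 = 0 - 315 = -315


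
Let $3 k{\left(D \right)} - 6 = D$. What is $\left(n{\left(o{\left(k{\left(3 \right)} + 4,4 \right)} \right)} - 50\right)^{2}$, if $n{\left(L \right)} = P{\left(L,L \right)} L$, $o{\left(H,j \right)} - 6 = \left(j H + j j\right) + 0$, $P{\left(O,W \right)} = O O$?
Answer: $15612502500$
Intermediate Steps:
$P{\left(O,W \right)} = O^{2}$
$k{\left(D \right)} = 2 + \frac{D}{3}$
$o{\left(H,j \right)} = 6 + j^{2} + H j$ ($o{\left(H,j \right)} = 6 + \left(\left(j H + j j\right) + 0\right) = 6 + \left(\left(H j + j^{2}\right) + 0\right) = 6 + \left(\left(j^{2} + H j\right) + 0\right) = 6 + \left(j^{2} + H j\right) = 6 + j^{2} + H j$)
$n{\left(L \right)} = L^{3}$ ($n{\left(L \right)} = L^{2} L = L^{3}$)
$\left(n{\left(o{\left(k{\left(3 \right)} + 4,4 \right)} \right)} - 50\right)^{2} = \left(\left(6 + 4^{2} + \left(\left(2 + \frac{1}{3} \cdot 3\right) + 4\right) 4\right)^{3} - 50\right)^{2} = \left(\left(6 + 16 + \left(\left(2 + 1\right) + 4\right) 4\right)^{3} - 50\right)^{2} = \left(\left(6 + 16 + \left(3 + 4\right) 4\right)^{3} - 50\right)^{2} = \left(\left(6 + 16 + 7 \cdot 4\right)^{3} - 50\right)^{2} = \left(\left(6 + 16 + 28\right)^{3} - 50\right)^{2} = \left(50^{3} - 50\right)^{2} = \left(125000 - 50\right)^{2} = 124950^{2} = 15612502500$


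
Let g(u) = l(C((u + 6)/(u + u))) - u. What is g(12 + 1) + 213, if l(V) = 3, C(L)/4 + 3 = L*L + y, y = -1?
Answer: 203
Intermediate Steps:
C(L) = -16 + 4*L² (C(L) = -12 + 4*(L*L - 1) = -12 + 4*(L² - 1) = -12 + 4*(-1 + L²) = -12 + (-4 + 4*L²) = -16 + 4*L²)
g(u) = 3 - u
g(12 + 1) + 213 = (3 - (12 + 1)) + 213 = (3 - 1*13) + 213 = (3 - 13) + 213 = -10 + 213 = 203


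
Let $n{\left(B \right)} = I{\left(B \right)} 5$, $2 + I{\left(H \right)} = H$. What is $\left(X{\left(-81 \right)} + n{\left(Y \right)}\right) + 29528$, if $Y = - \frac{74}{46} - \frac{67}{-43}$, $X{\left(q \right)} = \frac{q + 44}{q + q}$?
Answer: $\frac{4729311017}{160218} \approx 29518.0$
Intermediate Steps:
$I{\left(H \right)} = -2 + H$
$X{\left(q \right)} = \frac{44 + q}{2 q}$
$Y = - \frac{50}{989}$ ($Y = \left(-74\right) \frac{1}{46} - - \frac{67}{43} = - \frac{37}{23} + \frac{67}{43} = - \frac{50}{989} \approx -0.050556$)
$n{\left(B \right)} = -10 + 5 B$ ($n{\left(B \right)} = \left(-2 + B\right) 5 = -10 + 5 B$)
$\left(X{\left(-81 \right)} + n{\left(Y \right)}\right) + 29528 = \left(\frac{44 - 81}{2 \left(-81\right)} + \left(-10 + 5 \left(- \frac{50}{989}\right)\right)\right) + 29528 = \left(\frac{1}{2} \left(- \frac{1}{81}\right) \left(-37\right) - \frac{10140}{989}\right) + 29528 = \left(\frac{37}{162} - \frac{10140}{989}\right) + 29528 = - \frac{1606087}{160218} + 29528 = \frac{4729311017}{160218}$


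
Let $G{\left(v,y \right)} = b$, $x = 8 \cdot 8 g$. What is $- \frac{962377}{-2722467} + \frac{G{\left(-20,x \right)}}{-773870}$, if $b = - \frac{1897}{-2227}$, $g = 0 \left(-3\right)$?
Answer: $\frac{1658563527860831}{4691922741544830} \approx 0.35349$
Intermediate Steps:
$g = 0$
$b = \frac{1897}{2227}$ ($b = \left(-1897\right) \left(- \frac{1}{2227}\right) = \frac{1897}{2227} \approx 0.85182$)
$x = 0$ ($x = 8 \cdot 8 \cdot 0 = 64 \cdot 0 = 0$)
$G{\left(v,y \right)} = \frac{1897}{2227}$
$- \frac{962377}{-2722467} + \frac{G{\left(-20,x \right)}}{-773870} = - \frac{962377}{-2722467} + \frac{1897}{2227 \left(-773870\right)} = \left(-962377\right) \left(- \frac{1}{2722467}\right) + \frac{1897}{2227} \left(- \frac{1}{773870}\right) = \frac{962377}{2722467} - \frac{1897}{1723408490} = \frac{1658563527860831}{4691922741544830}$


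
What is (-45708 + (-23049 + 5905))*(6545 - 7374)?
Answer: 52104308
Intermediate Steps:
(-45708 + (-23049 + 5905))*(6545 - 7374) = (-45708 - 17144)*(-829) = -62852*(-829) = 52104308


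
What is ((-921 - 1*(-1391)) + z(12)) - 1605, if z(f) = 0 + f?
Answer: -1123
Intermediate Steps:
z(f) = f
((-921 - 1*(-1391)) + z(12)) - 1605 = ((-921 - 1*(-1391)) + 12) - 1605 = ((-921 + 1391) + 12) - 1605 = (470 + 12) - 1605 = 482 - 1605 = -1123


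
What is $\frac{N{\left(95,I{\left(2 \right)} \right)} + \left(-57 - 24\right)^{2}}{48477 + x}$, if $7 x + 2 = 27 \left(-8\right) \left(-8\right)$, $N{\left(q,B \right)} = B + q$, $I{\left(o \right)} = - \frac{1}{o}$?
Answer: $\frac{93177}{682130} \approx 0.1366$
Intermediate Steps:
$x = \frac{1726}{7}$ ($x = - \frac{2}{7} + \frac{27 \left(-8\right) \left(-8\right)}{7} = - \frac{2}{7} + \frac{\left(-216\right) \left(-8\right)}{7} = - \frac{2}{7} + \frac{1}{7} \cdot 1728 = - \frac{2}{7} + \frac{1728}{7} = \frac{1726}{7} \approx 246.57$)
$\frac{N{\left(95,I{\left(2 \right)} \right)} + \left(-57 - 24\right)^{2}}{48477 + x} = \frac{\left(- \frac{1}{2} + 95\right) + \left(-57 - 24\right)^{2}}{48477 + \frac{1726}{7}} = \frac{\left(\left(-1\right) \frac{1}{2} + 95\right) + \left(-81\right)^{2}}{\frac{341065}{7}} = \left(\left(- \frac{1}{2} + 95\right) + 6561\right) \frac{7}{341065} = \left(\frac{189}{2} + 6561\right) \frac{7}{341065} = \frac{13311}{2} \cdot \frac{7}{341065} = \frac{93177}{682130}$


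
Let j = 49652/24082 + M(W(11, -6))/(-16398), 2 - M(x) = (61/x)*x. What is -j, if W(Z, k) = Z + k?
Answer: -407807167/197448318 ≈ -2.0654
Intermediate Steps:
M(x) = -59 (M(x) = 2 - 61/x*x = 2 - 1*61 = 2 - 61 = -59)
j = 407807167/197448318 (j = 49652/24082 - 59/(-16398) = 49652*(1/24082) - 59*(-1/16398) = 24826/12041 + 59/16398 = 407807167/197448318 ≈ 2.0654)
-j = -1*407807167/197448318 = -407807167/197448318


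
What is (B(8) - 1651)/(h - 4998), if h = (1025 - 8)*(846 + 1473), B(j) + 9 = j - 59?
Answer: -1711/2353425 ≈ -0.00072703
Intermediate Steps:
B(j) = -68 + j (B(j) = -9 + (j - 59) = -9 + (-59 + j) = -68 + j)
h = 2358423 (h = 1017*2319 = 2358423)
(B(8) - 1651)/(h - 4998) = ((-68 + 8) - 1651)/(2358423 - 4998) = (-60 - 1651)/2353425 = -1711*1/2353425 = -1711/2353425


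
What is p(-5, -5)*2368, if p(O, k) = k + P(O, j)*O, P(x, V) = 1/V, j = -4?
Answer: -8880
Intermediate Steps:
p(O, k) = k - O/4 (p(O, k) = k + O/(-4) = k - O/4)
p(-5, -5)*2368 = (-5 - ¼*(-5))*2368 = (-5 + 5/4)*2368 = -15/4*2368 = -8880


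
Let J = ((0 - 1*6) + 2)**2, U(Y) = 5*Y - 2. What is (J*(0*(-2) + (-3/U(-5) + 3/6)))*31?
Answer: 2728/9 ≈ 303.11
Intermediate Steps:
U(Y) = -2 + 5*Y
J = 16 (J = ((0 - 6) + 2)**2 = (-6 + 2)**2 = (-4)**2 = 16)
(J*(0*(-2) + (-3/U(-5) + 3/6)))*31 = (16*(0*(-2) + (-3/(-2 + 5*(-5)) + 3/6)))*31 = (16*(0 + (-3/(-2 - 25) + 3*(1/6))))*31 = (16*(0 + (-3/(-27) + 1/2)))*31 = (16*(0 + (-3*(-1/27) + 1/2)))*31 = (16*(0 + (1/9 + 1/2)))*31 = (16*(0 + 11/18))*31 = (16*(11/18))*31 = (88/9)*31 = 2728/9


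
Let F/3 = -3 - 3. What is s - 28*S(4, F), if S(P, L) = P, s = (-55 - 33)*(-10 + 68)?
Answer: -5216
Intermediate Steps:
F = -18 (F = 3*(-3 - 3) = 3*(-6) = -18)
s = -5104 (s = -88*58 = -5104)
s - 28*S(4, F) = -5104 - 28*4 = -5104 - 112 = -5216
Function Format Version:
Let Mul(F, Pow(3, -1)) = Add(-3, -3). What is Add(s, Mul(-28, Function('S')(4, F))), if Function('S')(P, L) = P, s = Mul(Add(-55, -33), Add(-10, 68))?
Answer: -5216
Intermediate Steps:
F = -18 (F = Mul(3, Add(-3, -3)) = Mul(3, -6) = -18)
s = -5104 (s = Mul(-88, 58) = -5104)
Add(s, Mul(-28, Function('S')(4, F))) = Add(-5104, Mul(-28, 4)) = Add(-5104, -112) = -5216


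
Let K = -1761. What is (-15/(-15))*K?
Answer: -1761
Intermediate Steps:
(-15/(-15))*K = -15/(-15)*(-1761) = -15*(-1/15)*(-1761) = 1*(-1761) = -1761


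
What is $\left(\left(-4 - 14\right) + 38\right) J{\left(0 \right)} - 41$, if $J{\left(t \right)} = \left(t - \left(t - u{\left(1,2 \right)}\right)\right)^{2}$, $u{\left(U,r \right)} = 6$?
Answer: $679$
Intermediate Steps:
$J{\left(t \right)} = 36$ ($J{\left(t \right)} = \left(t - \left(-6 + t\right)\right)^{2} = 6^{2} = 36$)
$\left(\left(-4 - 14\right) + 38\right) J{\left(0 \right)} - 41 = \left(\left(-4 - 14\right) + 38\right) 36 - 41 = \left(-18 + 38\right) 36 - 41 = 20 \cdot 36 - 41 = 720 - 41 = 679$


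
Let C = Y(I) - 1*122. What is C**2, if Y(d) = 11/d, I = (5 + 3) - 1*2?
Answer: 519841/36 ≈ 14440.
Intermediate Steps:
I = 6 (I = 8 - 2 = 6)
C = -721/6 (C = 11/6 - 1*122 = 11*(1/6) - 122 = 11/6 - 122 = -721/6 ≈ -120.17)
C**2 = (-721/6)**2 = 519841/36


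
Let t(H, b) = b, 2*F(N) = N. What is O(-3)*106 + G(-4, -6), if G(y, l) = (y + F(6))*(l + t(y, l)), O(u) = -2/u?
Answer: 248/3 ≈ 82.667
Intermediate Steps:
F(N) = N/2
G(y, l) = 2*l*(3 + y) (G(y, l) = (y + (½)*6)*(l + l) = (y + 3)*(2*l) = (3 + y)*(2*l) = 2*l*(3 + y))
O(-3)*106 + G(-4, -6) = -2/(-3)*106 + 2*(-6)*(3 - 4) = -2*(-⅓)*106 + 2*(-6)*(-1) = (⅔)*106 + 12 = 212/3 + 12 = 248/3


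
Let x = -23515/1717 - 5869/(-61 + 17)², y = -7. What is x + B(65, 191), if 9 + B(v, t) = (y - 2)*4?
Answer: -205187153/3324112 ≈ -61.727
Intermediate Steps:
B(v, t) = -45 (B(v, t) = -9 + (-7 - 2)*4 = -9 - 9*4 = -9 - 36 = -45)
x = -55602113/3324112 (x = -23515*1/1717 - 5869/((-44)²) = -23515/1717 - 5869/1936 = -55602113/3324112 ≈ -16.727)
x + B(65, 191) = -55602113/3324112 - 45 = -205187153/3324112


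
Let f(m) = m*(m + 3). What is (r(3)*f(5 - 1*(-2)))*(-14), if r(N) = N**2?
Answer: -8820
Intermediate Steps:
f(m) = m*(3 + m)
(r(3)*f(5 - 1*(-2)))*(-14) = (3**2*((5 - 1*(-2))*(3 + (5 - 1*(-2)))))*(-14) = (9*((5 + 2)*(3 + (5 + 2))))*(-14) = (9*(7*(3 + 7)))*(-14) = (9*(7*10))*(-14) = (9*70)*(-14) = 630*(-14) = -8820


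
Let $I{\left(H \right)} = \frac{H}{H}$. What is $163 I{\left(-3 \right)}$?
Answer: $163$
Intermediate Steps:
$I{\left(H \right)} = 1$
$163 I{\left(-3 \right)} = 163 \cdot 1 = 163$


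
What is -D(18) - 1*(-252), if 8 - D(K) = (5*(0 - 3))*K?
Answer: -26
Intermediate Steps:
D(K) = 8 + 15*K (D(K) = 8 - 5*(0 - 3)*K = 8 - 5*(-3)*K = 8 - (-15)*K = 8 + 15*K)
-D(18) - 1*(-252) = -(8 + 15*18) - 1*(-252) = -(8 + 270) + 252 = -1*278 + 252 = -278 + 252 = -26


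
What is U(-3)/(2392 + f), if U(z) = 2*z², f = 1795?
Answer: 18/4187 ≈ 0.0042990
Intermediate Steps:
U(-3)/(2392 + f) = (2*(-3)²)/(2392 + 1795) = (2*9)/4187 = 18*(1/4187) = 18/4187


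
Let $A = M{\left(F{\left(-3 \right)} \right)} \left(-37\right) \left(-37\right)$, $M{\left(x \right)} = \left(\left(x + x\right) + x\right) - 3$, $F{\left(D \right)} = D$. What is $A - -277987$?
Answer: $261559$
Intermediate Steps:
$M{\left(x \right)} = -3 + 3 x$ ($M{\left(x \right)} = \left(2 x + x\right) - 3 = 3 x - 3 = -3 + 3 x$)
$A = -16428$ ($A = \left(-3 + 3 \left(-3\right)\right) \left(-37\right) \left(-37\right) = \left(-3 - 9\right) \left(-37\right) \left(-37\right) = \left(-12\right) \left(-37\right) \left(-37\right) = 444 \left(-37\right) = -16428$)
$A - -277987 = -16428 - -277987 = -16428 + 277987 = 261559$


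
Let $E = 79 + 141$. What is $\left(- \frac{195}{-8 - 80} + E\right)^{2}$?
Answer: $\frac{382398025}{7744} \approx 49380.0$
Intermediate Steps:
$E = 220$
$\left(- \frac{195}{-8 - 80} + E\right)^{2} = \left(- \frac{195}{-8 - 80} + 220\right)^{2} = \left(- \frac{195}{-88} + 220\right)^{2} = \left(\left(-195\right) \left(- \frac{1}{88}\right) + 220\right)^{2} = \left(\frac{195}{88} + 220\right)^{2} = \left(\frac{19555}{88}\right)^{2} = \frac{382398025}{7744}$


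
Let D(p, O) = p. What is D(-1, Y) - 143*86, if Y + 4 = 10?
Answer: -12299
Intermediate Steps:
Y = 6 (Y = -4 + 10 = 6)
D(-1, Y) - 143*86 = -1 - 143*86 = -1 - 12298 = -12299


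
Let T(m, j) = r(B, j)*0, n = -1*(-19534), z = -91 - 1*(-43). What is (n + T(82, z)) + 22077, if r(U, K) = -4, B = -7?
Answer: 41611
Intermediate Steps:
z = -48 (z = -91 + 43 = -48)
n = 19534
T(m, j) = 0 (T(m, j) = -4*0 = 0)
(n + T(82, z)) + 22077 = (19534 + 0) + 22077 = 19534 + 22077 = 41611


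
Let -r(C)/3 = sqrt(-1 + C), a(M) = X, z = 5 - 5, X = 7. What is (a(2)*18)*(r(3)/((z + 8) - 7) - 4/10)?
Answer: -252/5 - 378*sqrt(2) ≈ -584.97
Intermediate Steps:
z = 0
a(M) = 7
r(C) = -3*sqrt(-1 + C)
(a(2)*18)*(r(3)/((z + 8) - 7) - 4/10) = (7*18)*((-3*sqrt(-1 + 3))/((0 + 8) - 7) - 4/10) = 126*((-3*sqrt(2))/(8 - 7) - 4*1/10) = 126*(-3*sqrt(2)/1 - 2/5) = 126*(-3*sqrt(2)*1 - 2/5) = 126*(-3*sqrt(2) - 2/5) = 126*(-2/5 - 3*sqrt(2)) = -252/5 - 378*sqrt(2)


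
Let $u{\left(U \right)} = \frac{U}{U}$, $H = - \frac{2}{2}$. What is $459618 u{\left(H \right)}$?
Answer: $459618$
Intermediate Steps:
$H = -1$ ($H = \left(-2\right) \frac{1}{2} = -1$)
$u{\left(U \right)} = 1$
$459618 u{\left(H \right)} = 459618 \cdot 1 = 459618$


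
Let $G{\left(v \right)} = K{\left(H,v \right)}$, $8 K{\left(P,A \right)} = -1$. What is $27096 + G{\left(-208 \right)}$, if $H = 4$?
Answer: $\frac{216767}{8} \approx 27096.0$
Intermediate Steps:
$K{\left(P,A \right)} = - \frac{1}{8}$ ($K{\left(P,A \right)} = \frac{1}{8} \left(-1\right) = - \frac{1}{8}$)
$G{\left(v \right)} = - \frac{1}{8}$
$27096 + G{\left(-208 \right)} = 27096 - \frac{1}{8} = \frac{216767}{8}$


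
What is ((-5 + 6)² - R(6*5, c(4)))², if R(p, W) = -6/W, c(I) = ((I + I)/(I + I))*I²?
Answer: 121/64 ≈ 1.8906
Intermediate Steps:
c(I) = I² (c(I) = ((2*I)/((2*I)))*I² = ((2*I)*(1/(2*I)))*I² = 1*I² = I²)
((-5 + 6)² - R(6*5, c(4)))² = ((-5 + 6)² - (-6)/(4²))² = (1² - (-6)/16)² = (1 - (-6)/16)² = (1 - 1*(-3/8))² = (1 + 3/8)² = (11/8)² = 121/64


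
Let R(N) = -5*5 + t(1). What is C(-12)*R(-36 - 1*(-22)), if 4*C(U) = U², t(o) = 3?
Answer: -792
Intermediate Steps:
R(N) = -22 (R(N) = -5*5 + 3 = -25 + 3 = -22)
C(U) = U²/4
C(-12)*R(-36 - 1*(-22)) = ((¼)*(-12)²)*(-22) = ((¼)*144)*(-22) = 36*(-22) = -792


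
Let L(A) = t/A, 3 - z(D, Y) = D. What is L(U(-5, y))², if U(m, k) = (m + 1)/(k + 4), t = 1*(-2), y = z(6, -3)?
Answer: ¼ ≈ 0.25000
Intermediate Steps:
z(D, Y) = 3 - D
y = -3 (y = 3 - 1*6 = 3 - 6 = -3)
t = -2
U(m, k) = (1 + m)/(4 + k)
L(A) = -2/A
L(U(-5, y))² = (-2*(4 - 3)/(1 - 5))² = (-2/(-4/1))² = (-2/(1*(-4)))² = (-2/(-4))² = (-2*(-¼))² = (½)² = ¼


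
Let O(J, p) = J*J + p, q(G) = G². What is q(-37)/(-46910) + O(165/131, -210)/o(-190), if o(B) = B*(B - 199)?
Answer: -95208773077/2974960685705 ≈ -0.032003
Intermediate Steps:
O(J, p) = p + J² (O(J, p) = J² + p = p + J²)
o(B) = B*(-199 + B)
q(-37)/(-46910) + O(165/131, -210)/o(-190) = (-37)²/(-46910) + (-210 + (165/131)²)/((-190*(-199 - 190))) = 1369*(-1/46910) + (-210 + (165*(1/131))²)/((-190*(-389))) = -1369/46910 + (-210 + (165/131)²)/73910 = -1369/46910 + (-210 + 27225/17161)*(1/73910) = -1369/46910 - 3576585/17161*1/73910 = -1369/46910 - 715317/253673902 = -95208773077/2974960685705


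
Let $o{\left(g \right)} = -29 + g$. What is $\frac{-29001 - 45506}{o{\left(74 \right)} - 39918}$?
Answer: $\frac{74507}{39873} \approx 1.8686$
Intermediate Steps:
$\frac{-29001 - 45506}{o{\left(74 \right)} - 39918} = \frac{-29001 - 45506}{\left(-29 + 74\right) - 39918} = - \frac{74507}{45 - 39918} = - \frac{74507}{-39873} = \left(-74507\right) \left(- \frac{1}{39873}\right) = \frac{74507}{39873}$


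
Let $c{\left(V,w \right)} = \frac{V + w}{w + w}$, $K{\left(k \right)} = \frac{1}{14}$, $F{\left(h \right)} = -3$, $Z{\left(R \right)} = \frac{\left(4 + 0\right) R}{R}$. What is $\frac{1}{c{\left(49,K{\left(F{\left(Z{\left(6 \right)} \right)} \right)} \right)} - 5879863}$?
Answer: $- \frac{2}{11759039} \approx -1.7008 \cdot 10^{-7}$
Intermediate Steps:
$Z{\left(R \right)} = 4$ ($Z{\left(R \right)} = \frac{4 R}{R} = 4$)
$K{\left(k \right)} = \frac{1}{14}$
$c{\left(V,w \right)} = \frac{V + w}{2 w}$
$\frac{1}{c{\left(49,K{\left(F{\left(Z{\left(6 \right)} \right)} \right)} \right)} - 5879863} = \frac{1}{\frac{\frac{1}{\frac{1}{14}} \left(49 + \frac{1}{14}\right)}{2} - 5879863} = \frac{1}{\frac{1}{2} \cdot 14 \cdot \frac{687}{14} - 5879863} = \frac{1}{\frac{687}{2} - 5879863} = \frac{1}{- \frac{11759039}{2}} = - \frac{2}{11759039}$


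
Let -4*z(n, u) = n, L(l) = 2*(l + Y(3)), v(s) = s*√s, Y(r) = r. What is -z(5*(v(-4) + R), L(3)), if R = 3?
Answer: 15/4 - 10*I ≈ 3.75 - 10.0*I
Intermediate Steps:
v(s) = s^(3/2)
L(l) = 6 + 2*l (L(l) = 2*(l + 3) = 2*(3 + l) = 6 + 2*l)
z(n, u) = -n/4
-z(5*(v(-4) + R), L(3)) = -(-1)*5*((-4)^(3/2) + 3)/4 = -(-1)*5*(-8*I + 3)/4 = -(-1)*5*(3 - 8*I)/4 = -(-1)*(15 - 40*I)/4 = -(-15/4 + 10*I) = 15/4 - 10*I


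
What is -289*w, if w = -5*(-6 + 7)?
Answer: 1445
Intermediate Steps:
w = -5 (w = -5*1 = -5)
-289*w = -289*(-5) = 1445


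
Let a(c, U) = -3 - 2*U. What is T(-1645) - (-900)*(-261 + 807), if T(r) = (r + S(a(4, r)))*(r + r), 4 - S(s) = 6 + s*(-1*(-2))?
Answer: 27538490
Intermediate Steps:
S(s) = -2 - 2*s (S(s) = 4 - (6 + s*(-1*(-2))) = 4 - (6 + s*2) = 4 - (6 + 2*s) = 4 + (-6 - 2*s) = -2 - 2*s)
T(r) = 2*r*(4 + 5*r) (T(r) = (r + (-2 - 2*(-3 - 2*r)))*(r + r) = (r + (-2 + (6 + 4*r)))*(2*r) = (r + (4 + 4*r))*(2*r) = (4 + 5*r)*(2*r) = 2*r*(4 + 5*r))
T(-1645) - (-900)*(-261 + 807) = 2*(-1645)*(4 + 5*(-1645)) - (-900)*(-261 + 807) = 2*(-1645)*(4 - 8225) - (-900)*546 = 2*(-1645)*(-8221) - 1*(-491400) = 27047090 + 491400 = 27538490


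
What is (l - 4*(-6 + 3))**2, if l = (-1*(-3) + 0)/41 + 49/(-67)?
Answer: 970696336/7546009 ≈ 128.64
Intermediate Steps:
l = -1808/2747 (l = (3 + 0)*(1/41) + 49*(-1/67) = 3*(1/41) - 49/67 = 3/41 - 49/67 = -1808/2747 ≈ -0.65817)
(l - 4*(-6 + 3))**2 = (-1808/2747 - 4*(-6 + 3))**2 = (-1808/2747 - 4*(-3))**2 = (-1808/2747 + 12)**2 = (31156/2747)**2 = 970696336/7546009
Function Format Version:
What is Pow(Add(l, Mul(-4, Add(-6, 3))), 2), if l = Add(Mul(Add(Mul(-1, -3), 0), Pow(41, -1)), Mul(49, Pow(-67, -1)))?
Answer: Rational(970696336, 7546009) ≈ 128.64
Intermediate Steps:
l = Rational(-1808, 2747) (l = Add(Mul(Add(3, 0), Rational(1, 41)), Mul(49, Rational(-1, 67))) = Add(Mul(3, Rational(1, 41)), Rational(-49, 67)) = Add(Rational(3, 41), Rational(-49, 67)) = Rational(-1808, 2747) ≈ -0.65817)
Pow(Add(l, Mul(-4, Add(-6, 3))), 2) = Pow(Add(Rational(-1808, 2747), Mul(-4, Add(-6, 3))), 2) = Pow(Add(Rational(-1808, 2747), Mul(-4, -3)), 2) = Pow(Add(Rational(-1808, 2747), 12), 2) = Pow(Rational(31156, 2747), 2) = Rational(970696336, 7546009)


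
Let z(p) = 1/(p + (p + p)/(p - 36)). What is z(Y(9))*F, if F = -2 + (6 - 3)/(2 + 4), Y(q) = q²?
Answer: -5/282 ≈ -0.017731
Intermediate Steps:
z(p) = 1/(p + 2*p/(-36 + p)) (z(p) = 1/(p + (2*p)/(-36 + p)) = 1/(p + 2*p/(-36 + p)))
F = -3/2 (F = -2 + 3/6 = -2 + 3*(⅙) = -2 + ½ = -3/2 ≈ -1.5000)
z(Y(9))*F = ((-36 + 9²)/((9²)*(-34 + 9²)))*(-3/2) = ((-36 + 81)/(81*(-34 + 81)))*(-3/2) = ((1/81)*45/47)*(-3/2) = ((1/81)*(1/47)*45)*(-3/2) = (5/423)*(-3/2) = -5/282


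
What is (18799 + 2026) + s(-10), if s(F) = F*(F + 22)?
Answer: 20705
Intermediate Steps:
s(F) = F*(22 + F)
(18799 + 2026) + s(-10) = (18799 + 2026) - 10*(22 - 10) = 20825 - 10*12 = 20825 - 120 = 20705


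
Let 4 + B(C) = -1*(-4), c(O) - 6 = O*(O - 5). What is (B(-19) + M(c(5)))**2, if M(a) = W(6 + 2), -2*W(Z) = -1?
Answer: 1/4 ≈ 0.25000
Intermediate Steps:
c(O) = 6 + O*(-5 + O) (c(O) = 6 + O*(O - 5) = 6 + O*(-5 + O))
W(Z) = 1/2 (W(Z) = -1/2*(-1) = 1/2)
M(a) = 1/2
B(C) = 0 (B(C) = -4 - 1*(-4) = -4 + 4 = 0)
(B(-19) + M(c(5)))**2 = (0 + 1/2)**2 = (1/2)**2 = 1/4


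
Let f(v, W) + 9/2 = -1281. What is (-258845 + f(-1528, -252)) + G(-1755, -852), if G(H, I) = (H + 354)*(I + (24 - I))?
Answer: -587509/2 ≈ -2.9375e+5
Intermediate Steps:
f(v, W) = -2571/2 (f(v, W) = -9/2 - 1281 = -2571/2)
G(H, I) = 8496 + 24*H (G(H, I) = (354 + H)*24 = 8496 + 24*H)
(-258845 + f(-1528, -252)) + G(-1755, -852) = (-258845 - 2571/2) + (8496 + 24*(-1755)) = -520261/2 + (8496 - 42120) = -520261/2 - 33624 = -587509/2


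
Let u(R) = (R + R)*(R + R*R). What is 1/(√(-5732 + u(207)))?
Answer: √4454863/8909726 ≈ 0.00023689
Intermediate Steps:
u(R) = 2*R*(R + R²) (u(R) = (2*R)*(R + R²) = 2*R*(R + R²))
1/(√(-5732 + u(207))) = 1/(√(-5732 + 2*207²*(1 + 207))) = 1/(√(-5732 + 2*42849*208)) = 1/(√(-5732 + 17825184)) = 1/(√17819452) = 1/(2*√4454863) = √4454863/8909726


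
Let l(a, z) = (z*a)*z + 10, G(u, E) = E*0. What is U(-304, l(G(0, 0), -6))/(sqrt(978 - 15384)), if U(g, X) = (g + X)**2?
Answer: -294*I*sqrt(6) ≈ -720.15*I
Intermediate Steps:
G(u, E) = 0
l(a, z) = 10 + a*z**2 (l(a, z) = (a*z)*z + 10 = a*z**2 + 10 = 10 + a*z**2)
U(g, X) = (X + g)**2
U(-304, l(G(0, 0), -6))/(sqrt(978 - 15384)) = ((10 + 0*(-6)**2) - 304)**2/(sqrt(978 - 15384)) = ((10 + 0*36) - 304)**2/(sqrt(-14406)) = ((10 + 0) - 304)**2/((49*I*sqrt(6))) = (10 - 304)**2*(-I*sqrt(6)/294) = (-294)**2*(-I*sqrt(6)/294) = 86436*(-I*sqrt(6)/294) = -294*I*sqrt(6)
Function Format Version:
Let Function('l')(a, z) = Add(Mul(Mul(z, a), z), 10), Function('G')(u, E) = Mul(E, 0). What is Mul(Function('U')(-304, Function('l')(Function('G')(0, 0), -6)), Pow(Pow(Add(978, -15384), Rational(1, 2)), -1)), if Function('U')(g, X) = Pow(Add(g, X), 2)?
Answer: Mul(-294, I, Pow(6, Rational(1, 2))) ≈ Mul(-720.15, I)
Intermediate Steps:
Function('G')(u, E) = 0
Function('l')(a, z) = Add(10, Mul(a, Pow(z, 2))) (Function('l')(a, z) = Add(Mul(Mul(a, z), z), 10) = Add(Mul(a, Pow(z, 2)), 10) = Add(10, Mul(a, Pow(z, 2))))
Function('U')(g, X) = Pow(Add(X, g), 2)
Mul(Function('U')(-304, Function('l')(Function('G')(0, 0), -6)), Pow(Pow(Add(978, -15384), Rational(1, 2)), -1)) = Mul(Pow(Add(Add(10, Mul(0, Pow(-6, 2))), -304), 2), Pow(Pow(Add(978, -15384), Rational(1, 2)), -1)) = Mul(Pow(Add(Add(10, Mul(0, 36)), -304), 2), Pow(Pow(-14406, Rational(1, 2)), -1)) = Mul(Pow(Add(Add(10, 0), -304), 2), Pow(Mul(49, I, Pow(6, Rational(1, 2))), -1)) = Mul(Pow(Add(10, -304), 2), Mul(Rational(-1, 294), I, Pow(6, Rational(1, 2)))) = Mul(Pow(-294, 2), Mul(Rational(-1, 294), I, Pow(6, Rational(1, 2)))) = Mul(86436, Mul(Rational(-1, 294), I, Pow(6, Rational(1, 2)))) = Mul(-294, I, Pow(6, Rational(1, 2)))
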